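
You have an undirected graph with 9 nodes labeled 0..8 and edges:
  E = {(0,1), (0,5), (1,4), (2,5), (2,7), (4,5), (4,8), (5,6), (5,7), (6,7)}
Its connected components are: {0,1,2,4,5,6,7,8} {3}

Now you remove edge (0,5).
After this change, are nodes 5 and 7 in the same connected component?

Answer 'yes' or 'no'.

Answer: yes

Derivation:
Initial components: {0,1,2,4,5,6,7,8} {3}
Removing edge (0,5): not a bridge — component count unchanged at 2.
New components: {0,1,2,4,5,6,7,8} {3}
Are 5 and 7 in the same component? yes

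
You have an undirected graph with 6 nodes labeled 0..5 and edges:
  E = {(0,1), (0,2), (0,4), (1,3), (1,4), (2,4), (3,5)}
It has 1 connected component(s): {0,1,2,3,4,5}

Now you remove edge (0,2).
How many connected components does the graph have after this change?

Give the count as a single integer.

Answer: 1

Derivation:
Initial component count: 1
Remove (0,2): not a bridge. Count unchanged: 1.
  After removal, components: {0,1,2,3,4,5}
New component count: 1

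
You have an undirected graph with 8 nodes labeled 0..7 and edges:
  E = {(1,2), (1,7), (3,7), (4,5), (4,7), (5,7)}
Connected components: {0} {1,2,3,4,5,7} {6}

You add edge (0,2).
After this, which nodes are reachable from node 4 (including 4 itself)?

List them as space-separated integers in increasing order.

Before: nodes reachable from 4: {1,2,3,4,5,7}
Adding (0,2): merges 4's component with another. Reachability grows.
After: nodes reachable from 4: {0,1,2,3,4,5,7}

Answer: 0 1 2 3 4 5 7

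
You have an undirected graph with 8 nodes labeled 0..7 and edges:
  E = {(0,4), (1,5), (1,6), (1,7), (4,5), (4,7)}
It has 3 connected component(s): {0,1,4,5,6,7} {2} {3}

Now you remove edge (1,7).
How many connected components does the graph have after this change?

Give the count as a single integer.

Initial component count: 3
Remove (1,7): not a bridge. Count unchanged: 3.
  After removal, components: {0,1,4,5,6,7} {2} {3}
New component count: 3

Answer: 3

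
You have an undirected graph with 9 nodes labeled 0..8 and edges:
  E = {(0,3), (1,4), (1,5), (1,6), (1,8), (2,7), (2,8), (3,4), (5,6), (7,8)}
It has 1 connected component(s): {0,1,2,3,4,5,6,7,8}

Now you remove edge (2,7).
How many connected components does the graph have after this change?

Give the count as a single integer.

Answer: 1

Derivation:
Initial component count: 1
Remove (2,7): not a bridge. Count unchanged: 1.
  After removal, components: {0,1,2,3,4,5,6,7,8}
New component count: 1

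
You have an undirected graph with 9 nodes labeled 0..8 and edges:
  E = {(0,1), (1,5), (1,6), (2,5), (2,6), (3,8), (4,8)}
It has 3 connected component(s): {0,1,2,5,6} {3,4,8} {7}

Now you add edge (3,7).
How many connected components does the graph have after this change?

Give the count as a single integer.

Answer: 2

Derivation:
Initial component count: 3
Add (3,7): merges two components. Count decreases: 3 -> 2.
New component count: 2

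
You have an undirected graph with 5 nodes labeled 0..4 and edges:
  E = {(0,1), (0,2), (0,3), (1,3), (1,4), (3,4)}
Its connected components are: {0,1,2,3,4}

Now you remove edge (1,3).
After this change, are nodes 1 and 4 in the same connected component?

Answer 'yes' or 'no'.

Initial components: {0,1,2,3,4}
Removing edge (1,3): not a bridge — component count unchanged at 1.
New components: {0,1,2,3,4}
Are 1 and 4 in the same component? yes

Answer: yes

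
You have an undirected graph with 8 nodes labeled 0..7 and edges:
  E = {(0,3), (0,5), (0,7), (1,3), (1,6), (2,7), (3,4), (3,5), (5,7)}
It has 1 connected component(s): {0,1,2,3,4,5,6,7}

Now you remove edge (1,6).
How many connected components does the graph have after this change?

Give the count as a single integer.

Answer: 2

Derivation:
Initial component count: 1
Remove (1,6): it was a bridge. Count increases: 1 -> 2.
  After removal, components: {0,1,2,3,4,5,7} {6}
New component count: 2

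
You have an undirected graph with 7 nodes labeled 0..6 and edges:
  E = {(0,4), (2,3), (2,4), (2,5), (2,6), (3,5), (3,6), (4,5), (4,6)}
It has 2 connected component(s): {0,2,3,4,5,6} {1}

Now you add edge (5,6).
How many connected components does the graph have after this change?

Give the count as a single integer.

Answer: 2

Derivation:
Initial component count: 2
Add (5,6): endpoints already in same component. Count unchanged: 2.
New component count: 2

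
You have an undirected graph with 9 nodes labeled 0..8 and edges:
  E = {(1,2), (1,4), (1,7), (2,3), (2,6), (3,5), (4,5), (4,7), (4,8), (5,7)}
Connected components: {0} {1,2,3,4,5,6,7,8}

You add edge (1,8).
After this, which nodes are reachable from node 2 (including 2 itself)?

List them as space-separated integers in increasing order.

Answer: 1 2 3 4 5 6 7 8

Derivation:
Before: nodes reachable from 2: {1,2,3,4,5,6,7,8}
Adding (1,8): both endpoints already in same component. Reachability from 2 unchanged.
After: nodes reachable from 2: {1,2,3,4,5,6,7,8}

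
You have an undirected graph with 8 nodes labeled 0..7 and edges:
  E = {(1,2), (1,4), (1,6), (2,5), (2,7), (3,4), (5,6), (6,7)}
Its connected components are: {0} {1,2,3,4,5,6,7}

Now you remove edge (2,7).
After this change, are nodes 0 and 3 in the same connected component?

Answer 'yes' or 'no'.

Answer: no

Derivation:
Initial components: {0} {1,2,3,4,5,6,7}
Removing edge (2,7): not a bridge — component count unchanged at 2.
New components: {0} {1,2,3,4,5,6,7}
Are 0 and 3 in the same component? no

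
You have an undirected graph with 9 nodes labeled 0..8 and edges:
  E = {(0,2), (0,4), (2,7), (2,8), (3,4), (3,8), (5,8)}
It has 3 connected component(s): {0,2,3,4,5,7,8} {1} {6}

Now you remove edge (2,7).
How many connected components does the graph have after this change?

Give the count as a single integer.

Answer: 4

Derivation:
Initial component count: 3
Remove (2,7): it was a bridge. Count increases: 3 -> 4.
  After removal, components: {0,2,3,4,5,8} {1} {6} {7}
New component count: 4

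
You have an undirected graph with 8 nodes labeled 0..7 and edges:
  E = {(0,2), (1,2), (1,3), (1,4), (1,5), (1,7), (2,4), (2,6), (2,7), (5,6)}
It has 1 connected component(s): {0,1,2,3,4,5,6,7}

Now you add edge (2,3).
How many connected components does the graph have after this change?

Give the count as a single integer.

Answer: 1

Derivation:
Initial component count: 1
Add (2,3): endpoints already in same component. Count unchanged: 1.
New component count: 1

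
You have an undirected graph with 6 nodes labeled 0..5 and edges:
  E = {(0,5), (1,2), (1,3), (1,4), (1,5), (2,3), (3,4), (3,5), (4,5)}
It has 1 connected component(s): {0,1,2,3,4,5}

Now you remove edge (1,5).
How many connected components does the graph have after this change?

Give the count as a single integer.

Answer: 1

Derivation:
Initial component count: 1
Remove (1,5): not a bridge. Count unchanged: 1.
  After removal, components: {0,1,2,3,4,5}
New component count: 1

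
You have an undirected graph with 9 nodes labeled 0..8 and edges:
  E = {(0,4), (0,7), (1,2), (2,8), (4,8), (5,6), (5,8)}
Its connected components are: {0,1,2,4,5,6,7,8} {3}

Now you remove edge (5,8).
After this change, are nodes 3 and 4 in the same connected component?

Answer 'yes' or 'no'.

Initial components: {0,1,2,4,5,6,7,8} {3}
Removing edge (5,8): it was a bridge — component count 2 -> 3.
New components: {0,1,2,4,7,8} {3} {5,6}
Are 3 and 4 in the same component? no

Answer: no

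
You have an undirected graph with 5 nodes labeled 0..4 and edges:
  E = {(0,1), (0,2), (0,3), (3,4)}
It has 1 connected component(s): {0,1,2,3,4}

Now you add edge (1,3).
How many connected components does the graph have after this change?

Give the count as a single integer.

Answer: 1

Derivation:
Initial component count: 1
Add (1,3): endpoints already in same component. Count unchanged: 1.
New component count: 1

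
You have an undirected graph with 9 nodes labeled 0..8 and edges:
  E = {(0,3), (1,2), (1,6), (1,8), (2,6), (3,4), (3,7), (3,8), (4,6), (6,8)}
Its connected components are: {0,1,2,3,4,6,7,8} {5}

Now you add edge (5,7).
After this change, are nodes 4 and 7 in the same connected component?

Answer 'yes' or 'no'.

Answer: yes

Derivation:
Initial components: {0,1,2,3,4,6,7,8} {5}
Adding edge (5,7): merges {5} and {0,1,2,3,4,6,7,8}.
New components: {0,1,2,3,4,5,6,7,8}
Are 4 and 7 in the same component? yes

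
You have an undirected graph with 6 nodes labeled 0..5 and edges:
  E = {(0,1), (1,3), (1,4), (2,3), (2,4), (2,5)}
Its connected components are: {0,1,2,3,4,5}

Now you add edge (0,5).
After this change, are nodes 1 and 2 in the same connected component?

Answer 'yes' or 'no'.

Answer: yes

Derivation:
Initial components: {0,1,2,3,4,5}
Adding edge (0,5): both already in same component {0,1,2,3,4,5}. No change.
New components: {0,1,2,3,4,5}
Are 1 and 2 in the same component? yes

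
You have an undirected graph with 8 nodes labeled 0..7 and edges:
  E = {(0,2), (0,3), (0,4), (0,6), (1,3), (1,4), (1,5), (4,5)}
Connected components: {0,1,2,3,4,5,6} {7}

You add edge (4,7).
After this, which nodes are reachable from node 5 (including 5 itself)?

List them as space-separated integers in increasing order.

Answer: 0 1 2 3 4 5 6 7

Derivation:
Before: nodes reachable from 5: {0,1,2,3,4,5,6}
Adding (4,7): merges 5's component with another. Reachability grows.
After: nodes reachable from 5: {0,1,2,3,4,5,6,7}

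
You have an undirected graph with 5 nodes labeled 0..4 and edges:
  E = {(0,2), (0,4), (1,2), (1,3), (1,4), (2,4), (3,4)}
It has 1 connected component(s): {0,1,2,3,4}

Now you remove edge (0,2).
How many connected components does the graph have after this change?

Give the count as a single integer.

Initial component count: 1
Remove (0,2): not a bridge. Count unchanged: 1.
  After removal, components: {0,1,2,3,4}
New component count: 1

Answer: 1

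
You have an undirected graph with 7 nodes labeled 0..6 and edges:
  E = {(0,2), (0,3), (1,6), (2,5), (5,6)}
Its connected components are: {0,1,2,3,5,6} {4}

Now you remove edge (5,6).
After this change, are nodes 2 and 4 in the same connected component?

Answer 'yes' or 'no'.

Initial components: {0,1,2,3,5,6} {4}
Removing edge (5,6): it was a bridge — component count 2 -> 3.
New components: {0,2,3,5} {1,6} {4}
Are 2 and 4 in the same component? no

Answer: no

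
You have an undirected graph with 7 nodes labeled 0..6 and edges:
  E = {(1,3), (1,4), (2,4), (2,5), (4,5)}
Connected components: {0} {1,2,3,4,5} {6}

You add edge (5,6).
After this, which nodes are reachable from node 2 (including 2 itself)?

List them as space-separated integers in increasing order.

Before: nodes reachable from 2: {1,2,3,4,5}
Adding (5,6): merges 2's component with another. Reachability grows.
After: nodes reachable from 2: {1,2,3,4,5,6}

Answer: 1 2 3 4 5 6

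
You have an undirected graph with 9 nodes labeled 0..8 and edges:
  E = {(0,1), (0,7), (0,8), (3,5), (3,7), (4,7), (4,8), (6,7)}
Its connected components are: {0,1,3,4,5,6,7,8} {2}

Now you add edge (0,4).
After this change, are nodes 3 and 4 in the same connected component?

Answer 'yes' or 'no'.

Initial components: {0,1,3,4,5,6,7,8} {2}
Adding edge (0,4): both already in same component {0,1,3,4,5,6,7,8}. No change.
New components: {0,1,3,4,5,6,7,8} {2}
Are 3 and 4 in the same component? yes

Answer: yes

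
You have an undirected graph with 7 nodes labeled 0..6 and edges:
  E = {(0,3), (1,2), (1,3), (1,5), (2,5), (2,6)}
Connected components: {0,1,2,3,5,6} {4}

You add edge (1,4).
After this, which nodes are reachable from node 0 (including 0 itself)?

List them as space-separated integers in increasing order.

Before: nodes reachable from 0: {0,1,2,3,5,6}
Adding (1,4): merges 0's component with another. Reachability grows.
After: nodes reachable from 0: {0,1,2,3,4,5,6}

Answer: 0 1 2 3 4 5 6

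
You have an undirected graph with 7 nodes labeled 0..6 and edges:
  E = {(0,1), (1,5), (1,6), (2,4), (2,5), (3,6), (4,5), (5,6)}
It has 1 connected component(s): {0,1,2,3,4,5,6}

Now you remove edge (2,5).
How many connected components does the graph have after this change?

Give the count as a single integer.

Answer: 1

Derivation:
Initial component count: 1
Remove (2,5): not a bridge. Count unchanged: 1.
  After removal, components: {0,1,2,3,4,5,6}
New component count: 1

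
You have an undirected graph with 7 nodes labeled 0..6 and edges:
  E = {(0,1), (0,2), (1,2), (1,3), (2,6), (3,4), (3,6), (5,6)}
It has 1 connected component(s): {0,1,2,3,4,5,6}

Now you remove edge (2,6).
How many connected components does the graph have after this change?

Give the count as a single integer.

Answer: 1

Derivation:
Initial component count: 1
Remove (2,6): not a bridge. Count unchanged: 1.
  After removal, components: {0,1,2,3,4,5,6}
New component count: 1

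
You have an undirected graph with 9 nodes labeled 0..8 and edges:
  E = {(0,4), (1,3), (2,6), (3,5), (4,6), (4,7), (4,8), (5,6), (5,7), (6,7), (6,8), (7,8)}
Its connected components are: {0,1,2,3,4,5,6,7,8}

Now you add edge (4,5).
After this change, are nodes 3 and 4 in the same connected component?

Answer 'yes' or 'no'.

Initial components: {0,1,2,3,4,5,6,7,8}
Adding edge (4,5): both already in same component {0,1,2,3,4,5,6,7,8}. No change.
New components: {0,1,2,3,4,5,6,7,8}
Are 3 and 4 in the same component? yes

Answer: yes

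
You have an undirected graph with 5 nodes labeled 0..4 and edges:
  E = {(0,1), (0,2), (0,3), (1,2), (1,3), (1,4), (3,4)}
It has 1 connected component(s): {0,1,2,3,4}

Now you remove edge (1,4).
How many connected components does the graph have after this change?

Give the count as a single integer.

Answer: 1

Derivation:
Initial component count: 1
Remove (1,4): not a bridge. Count unchanged: 1.
  After removal, components: {0,1,2,3,4}
New component count: 1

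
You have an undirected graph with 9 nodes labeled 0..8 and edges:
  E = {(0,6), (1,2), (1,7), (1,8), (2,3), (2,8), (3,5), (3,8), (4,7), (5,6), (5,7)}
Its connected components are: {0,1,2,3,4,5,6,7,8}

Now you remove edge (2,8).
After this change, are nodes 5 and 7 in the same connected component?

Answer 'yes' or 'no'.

Initial components: {0,1,2,3,4,5,6,7,8}
Removing edge (2,8): not a bridge — component count unchanged at 1.
New components: {0,1,2,3,4,5,6,7,8}
Are 5 and 7 in the same component? yes

Answer: yes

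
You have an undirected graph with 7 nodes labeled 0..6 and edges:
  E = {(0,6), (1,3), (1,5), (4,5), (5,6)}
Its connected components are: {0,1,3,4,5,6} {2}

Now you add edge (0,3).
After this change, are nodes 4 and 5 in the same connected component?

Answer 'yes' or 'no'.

Answer: yes

Derivation:
Initial components: {0,1,3,4,5,6} {2}
Adding edge (0,3): both already in same component {0,1,3,4,5,6}. No change.
New components: {0,1,3,4,5,6} {2}
Are 4 and 5 in the same component? yes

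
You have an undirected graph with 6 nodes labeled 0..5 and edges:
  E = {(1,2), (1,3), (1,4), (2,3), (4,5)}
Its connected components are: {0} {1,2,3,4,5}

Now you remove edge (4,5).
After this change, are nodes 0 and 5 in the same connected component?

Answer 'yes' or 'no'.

Initial components: {0} {1,2,3,4,5}
Removing edge (4,5): it was a bridge — component count 2 -> 3.
New components: {0} {1,2,3,4} {5}
Are 0 and 5 in the same component? no

Answer: no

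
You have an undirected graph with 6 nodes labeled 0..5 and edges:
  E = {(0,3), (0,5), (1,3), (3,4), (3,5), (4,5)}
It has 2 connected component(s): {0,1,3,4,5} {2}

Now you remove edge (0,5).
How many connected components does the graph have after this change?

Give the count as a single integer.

Initial component count: 2
Remove (0,5): not a bridge. Count unchanged: 2.
  After removal, components: {0,1,3,4,5} {2}
New component count: 2

Answer: 2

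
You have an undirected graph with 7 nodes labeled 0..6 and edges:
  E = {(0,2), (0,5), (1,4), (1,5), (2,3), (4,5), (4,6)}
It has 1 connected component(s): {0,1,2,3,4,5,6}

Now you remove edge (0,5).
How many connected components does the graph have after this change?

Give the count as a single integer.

Initial component count: 1
Remove (0,5): it was a bridge. Count increases: 1 -> 2.
  After removal, components: {0,2,3} {1,4,5,6}
New component count: 2

Answer: 2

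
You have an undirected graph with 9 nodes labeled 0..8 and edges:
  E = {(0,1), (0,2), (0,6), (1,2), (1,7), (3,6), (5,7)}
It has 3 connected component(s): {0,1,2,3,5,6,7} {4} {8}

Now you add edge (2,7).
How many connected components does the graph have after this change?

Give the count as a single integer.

Initial component count: 3
Add (2,7): endpoints already in same component. Count unchanged: 3.
New component count: 3

Answer: 3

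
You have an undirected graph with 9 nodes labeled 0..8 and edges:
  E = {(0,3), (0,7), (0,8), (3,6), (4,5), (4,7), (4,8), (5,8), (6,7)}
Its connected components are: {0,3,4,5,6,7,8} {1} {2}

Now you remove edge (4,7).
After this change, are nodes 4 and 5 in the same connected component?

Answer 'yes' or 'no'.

Initial components: {0,3,4,5,6,7,8} {1} {2}
Removing edge (4,7): not a bridge — component count unchanged at 3.
New components: {0,3,4,5,6,7,8} {1} {2}
Are 4 and 5 in the same component? yes

Answer: yes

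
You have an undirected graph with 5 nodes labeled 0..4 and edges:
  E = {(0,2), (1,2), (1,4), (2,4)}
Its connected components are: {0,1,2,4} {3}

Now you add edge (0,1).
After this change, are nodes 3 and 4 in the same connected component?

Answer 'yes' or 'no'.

Answer: no

Derivation:
Initial components: {0,1,2,4} {3}
Adding edge (0,1): both already in same component {0,1,2,4}. No change.
New components: {0,1,2,4} {3}
Are 3 and 4 in the same component? no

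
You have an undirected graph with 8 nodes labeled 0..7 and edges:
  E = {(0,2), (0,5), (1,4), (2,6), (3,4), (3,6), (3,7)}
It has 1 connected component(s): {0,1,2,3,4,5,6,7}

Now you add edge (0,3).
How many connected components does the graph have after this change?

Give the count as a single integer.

Answer: 1

Derivation:
Initial component count: 1
Add (0,3): endpoints already in same component. Count unchanged: 1.
New component count: 1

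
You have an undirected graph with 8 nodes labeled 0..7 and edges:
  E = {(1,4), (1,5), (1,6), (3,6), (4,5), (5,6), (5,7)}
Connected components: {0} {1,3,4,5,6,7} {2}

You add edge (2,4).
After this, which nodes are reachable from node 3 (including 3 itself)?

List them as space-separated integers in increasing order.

Answer: 1 2 3 4 5 6 7

Derivation:
Before: nodes reachable from 3: {1,3,4,5,6,7}
Adding (2,4): merges 3's component with another. Reachability grows.
After: nodes reachable from 3: {1,2,3,4,5,6,7}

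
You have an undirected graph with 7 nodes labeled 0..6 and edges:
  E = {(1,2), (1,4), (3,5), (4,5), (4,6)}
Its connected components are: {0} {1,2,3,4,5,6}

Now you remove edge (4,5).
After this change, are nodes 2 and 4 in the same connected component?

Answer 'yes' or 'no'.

Initial components: {0} {1,2,3,4,5,6}
Removing edge (4,5): it was a bridge — component count 2 -> 3.
New components: {0} {1,2,4,6} {3,5}
Are 2 and 4 in the same component? yes

Answer: yes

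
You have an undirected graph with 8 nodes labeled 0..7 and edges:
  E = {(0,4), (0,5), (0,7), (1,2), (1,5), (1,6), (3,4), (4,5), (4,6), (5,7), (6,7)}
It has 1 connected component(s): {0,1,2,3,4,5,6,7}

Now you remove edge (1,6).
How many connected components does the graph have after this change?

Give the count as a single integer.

Answer: 1

Derivation:
Initial component count: 1
Remove (1,6): not a bridge. Count unchanged: 1.
  After removal, components: {0,1,2,3,4,5,6,7}
New component count: 1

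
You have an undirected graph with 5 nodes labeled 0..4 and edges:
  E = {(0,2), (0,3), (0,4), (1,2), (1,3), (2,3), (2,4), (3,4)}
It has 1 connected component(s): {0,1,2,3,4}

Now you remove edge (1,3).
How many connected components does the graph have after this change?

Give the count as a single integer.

Initial component count: 1
Remove (1,3): not a bridge. Count unchanged: 1.
  After removal, components: {0,1,2,3,4}
New component count: 1

Answer: 1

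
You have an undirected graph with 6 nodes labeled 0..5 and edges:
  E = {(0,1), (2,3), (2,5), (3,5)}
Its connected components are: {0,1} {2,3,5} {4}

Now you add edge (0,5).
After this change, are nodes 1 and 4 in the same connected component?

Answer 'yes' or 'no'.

Answer: no

Derivation:
Initial components: {0,1} {2,3,5} {4}
Adding edge (0,5): merges {0,1} and {2,3,5}.
New components: {0,1,2,3,5} {4}
Are 1 and 4 in the same component? no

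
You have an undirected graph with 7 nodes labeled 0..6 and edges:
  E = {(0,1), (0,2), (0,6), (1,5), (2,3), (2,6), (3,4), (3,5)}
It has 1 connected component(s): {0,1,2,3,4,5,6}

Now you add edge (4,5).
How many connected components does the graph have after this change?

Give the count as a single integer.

Answer: 1

Derivation:
Initial component count: 1
Add (4,5): endpoints already in same component. Count unchanged: 1.
New component count: 1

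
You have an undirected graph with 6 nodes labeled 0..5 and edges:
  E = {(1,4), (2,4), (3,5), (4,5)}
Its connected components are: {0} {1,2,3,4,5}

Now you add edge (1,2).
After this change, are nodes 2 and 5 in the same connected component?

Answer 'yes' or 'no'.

Answer: yes

Derivation:
Initial components: {0} {1,2,3,4,5}
Adding edge (1,2): both already in same component {1,2,3,4,5}. No change.
New components: {0} {1,2,3,4,5}
Are 2 and 5 in the same component? yes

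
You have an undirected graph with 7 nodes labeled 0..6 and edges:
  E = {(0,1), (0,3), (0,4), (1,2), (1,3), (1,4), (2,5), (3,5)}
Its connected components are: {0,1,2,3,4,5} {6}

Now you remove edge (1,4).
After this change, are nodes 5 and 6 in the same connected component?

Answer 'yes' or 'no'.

Initial components: {0,1,2,3,4,5} {6}
Removing edge (1,4): not a bridge — component count unchanged at 2.
New components: {0,1,2,3,4,5} {6}
Are 5 and 6 in the same component? no

Answer: no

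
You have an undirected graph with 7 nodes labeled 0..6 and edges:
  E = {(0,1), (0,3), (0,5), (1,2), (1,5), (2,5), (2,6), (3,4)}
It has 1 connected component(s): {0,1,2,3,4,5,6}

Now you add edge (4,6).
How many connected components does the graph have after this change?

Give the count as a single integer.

Answer: 1

Derivation:
Initial component count: 1
Add (4,6): endpoints already in same component. Count unchanged: 1.
New component count: 1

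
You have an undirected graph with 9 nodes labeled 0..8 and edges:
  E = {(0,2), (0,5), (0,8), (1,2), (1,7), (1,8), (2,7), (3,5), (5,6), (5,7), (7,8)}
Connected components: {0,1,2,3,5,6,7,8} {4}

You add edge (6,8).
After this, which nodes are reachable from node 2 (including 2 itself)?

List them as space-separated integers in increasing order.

Answer: 0 1 2 3 5 6 7 8

Derivation:
Before: nodes reachable from 2: {0,1,2,3,5,6,7,8}
Adding (6,8): both endpoints already in same component. Reachability from 2 unchanged.
After: nodes reachable from 2: {0,1,2,3,5,6,7,8}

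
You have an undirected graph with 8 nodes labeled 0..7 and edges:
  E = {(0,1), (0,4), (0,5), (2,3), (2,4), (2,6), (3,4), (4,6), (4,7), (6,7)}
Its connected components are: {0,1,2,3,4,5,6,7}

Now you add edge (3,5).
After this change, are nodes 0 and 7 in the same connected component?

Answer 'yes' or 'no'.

Initial components: {0,1,2,3,4,5,6,7}
Adding edge (3,5): both already in same component {0,1,2,3,4,5,6,7}. No change.
New components: {0,1,2,3,4,5,6,7}
Are 0 and 7 in the same component? yes

Answer: yes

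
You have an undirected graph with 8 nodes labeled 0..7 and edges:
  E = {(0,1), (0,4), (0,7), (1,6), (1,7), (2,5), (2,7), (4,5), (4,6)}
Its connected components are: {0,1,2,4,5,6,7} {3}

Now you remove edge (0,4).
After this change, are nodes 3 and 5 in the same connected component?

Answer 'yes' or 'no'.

Initial components: {0,1,2,4,5,6,7} {3}
Removing edge (0,4): not a bridge — component count unchanged at 2.
New components: {0,1,2,4,5,6,7} {3}
Are 3 and 5 in the same component? no

Answer: no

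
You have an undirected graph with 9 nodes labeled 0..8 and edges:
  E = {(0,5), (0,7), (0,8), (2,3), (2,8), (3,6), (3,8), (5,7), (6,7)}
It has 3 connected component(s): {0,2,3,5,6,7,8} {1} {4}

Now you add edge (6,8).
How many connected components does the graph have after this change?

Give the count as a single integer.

Answer: 3

Derivation:
Initial component count: 3
Add (6,8): endpoints already in same component. Count unchanged: 3.
New component count: 3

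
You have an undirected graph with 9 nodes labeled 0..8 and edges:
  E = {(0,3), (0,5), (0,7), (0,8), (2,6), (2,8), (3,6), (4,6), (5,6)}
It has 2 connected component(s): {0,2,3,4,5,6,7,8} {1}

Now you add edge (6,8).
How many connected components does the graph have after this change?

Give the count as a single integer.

Initial component count: 2
Add (6,8): endpoints already in same component. Count unchanged: 2.
New component count: 2

Answer: 2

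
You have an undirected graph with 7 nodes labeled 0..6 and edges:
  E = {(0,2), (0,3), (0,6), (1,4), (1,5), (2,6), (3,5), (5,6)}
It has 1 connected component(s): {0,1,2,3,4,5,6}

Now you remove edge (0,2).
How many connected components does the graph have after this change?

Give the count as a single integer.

Answer: 1

Derivation:
Initial component count: 1
Remove (0,2): not a bridge. Count unchanged: 1.
  After removal, components: {0,1,2,3,4,5,6}
New component count: 1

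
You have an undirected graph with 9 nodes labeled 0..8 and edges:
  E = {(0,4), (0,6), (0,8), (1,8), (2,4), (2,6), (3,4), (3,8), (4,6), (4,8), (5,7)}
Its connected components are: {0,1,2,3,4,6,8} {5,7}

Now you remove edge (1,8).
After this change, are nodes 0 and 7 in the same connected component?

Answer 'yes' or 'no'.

Initial components: {0,1,2,3,4,6,8} {5,7}
Removing edge (1,8): it was a bridge — component count 2 -> 3.
New components: {0,2,3,4,6,8} {1} {5,7}
Are 0 and 7 in the same component? no

Answer: no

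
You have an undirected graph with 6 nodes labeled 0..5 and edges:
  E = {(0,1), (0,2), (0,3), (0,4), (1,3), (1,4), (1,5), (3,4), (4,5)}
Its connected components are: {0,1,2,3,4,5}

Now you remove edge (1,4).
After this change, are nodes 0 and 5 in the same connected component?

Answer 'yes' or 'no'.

Answer: yes

Derivation:
Initial components: {0,1,2,3,4,5}
Removing edge (1,4): not a bridge — component count unchanged at 1.
New components: {0,1,2,3,4,5}
Are 0 and 5 in the same component? yes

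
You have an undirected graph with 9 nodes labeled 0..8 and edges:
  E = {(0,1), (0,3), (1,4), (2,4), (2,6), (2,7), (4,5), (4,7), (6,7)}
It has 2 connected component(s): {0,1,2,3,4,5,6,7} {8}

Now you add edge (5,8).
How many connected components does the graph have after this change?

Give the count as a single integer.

Initial component count: 2
Add (5,8): merges two components. Count decreases: 2 -> 1.
New component count: 1

Answer: 1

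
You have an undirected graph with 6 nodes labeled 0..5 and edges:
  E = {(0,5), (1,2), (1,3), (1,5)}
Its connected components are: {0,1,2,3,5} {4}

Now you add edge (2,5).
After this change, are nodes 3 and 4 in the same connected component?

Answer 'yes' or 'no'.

Initial components: {0,1,2,3,5} {4}
Adding edge (2,5): both already in same component {0,1,2,3,5}. No change.
New components: {0,1,2,3,5} {4}
Are 3 and 4 in the same component? no

Answer: no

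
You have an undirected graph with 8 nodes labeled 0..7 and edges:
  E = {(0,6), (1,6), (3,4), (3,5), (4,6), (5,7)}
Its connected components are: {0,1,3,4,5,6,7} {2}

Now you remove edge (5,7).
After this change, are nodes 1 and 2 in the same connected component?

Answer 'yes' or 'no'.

Answer: no

Derivation:
Initial components: {0,1,3,4,5,6,7} {2}
Removing edge (5,7): it was a bridge — component count 2 -> 3.
New components: {0,1,3,4,5,6} {2} {7}
Are 1 and 2 in the same component? no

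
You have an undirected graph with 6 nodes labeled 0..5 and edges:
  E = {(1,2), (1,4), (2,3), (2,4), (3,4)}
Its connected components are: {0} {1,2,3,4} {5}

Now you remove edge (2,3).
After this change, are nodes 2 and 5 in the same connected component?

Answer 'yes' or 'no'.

Initial components: {0} {1,2,3,4} {5}
Removing edge (2,3): not a bridge — component count unchanged at 3.
New components: {0} {1,2,3,4} {5}
Are 2 and 5 in the same component? no

Answer: no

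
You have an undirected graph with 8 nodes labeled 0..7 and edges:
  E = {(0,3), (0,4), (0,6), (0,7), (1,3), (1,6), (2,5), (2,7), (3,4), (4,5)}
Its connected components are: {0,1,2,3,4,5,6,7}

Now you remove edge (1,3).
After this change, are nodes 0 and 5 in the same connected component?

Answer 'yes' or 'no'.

Answer: yes

Derivation:
Initial components: {0,1,2,3,4,5,6,7}
Removing edge (1,3): not a bridge — component count unchanged at 1.
New components: {0,1,2,3,4,5,6,7}
Are 0 and 5 in the same component? yes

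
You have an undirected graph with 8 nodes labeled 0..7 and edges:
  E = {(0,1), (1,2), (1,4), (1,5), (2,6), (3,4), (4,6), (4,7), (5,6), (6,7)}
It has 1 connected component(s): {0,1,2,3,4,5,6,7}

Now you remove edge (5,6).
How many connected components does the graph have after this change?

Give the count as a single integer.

Initial component count: 1
Remove (5,6): not a bridge. Count unchanged: 1.
  After removal, components: {0,1,2,3,4,5,6,7}
New component count: 1

Answer: 1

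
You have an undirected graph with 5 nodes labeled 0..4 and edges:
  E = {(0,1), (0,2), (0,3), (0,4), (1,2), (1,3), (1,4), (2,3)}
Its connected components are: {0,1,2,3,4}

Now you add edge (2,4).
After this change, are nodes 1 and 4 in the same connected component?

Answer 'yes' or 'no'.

Answer: yes

Derivation:
Initial components: {0,1,2,3,4}
Adding edge (2,4): both already in same component {0,1,2,3,4}. No change.
New components: {0,1,2,3,4}
Are 1 and 4 in the same component? yes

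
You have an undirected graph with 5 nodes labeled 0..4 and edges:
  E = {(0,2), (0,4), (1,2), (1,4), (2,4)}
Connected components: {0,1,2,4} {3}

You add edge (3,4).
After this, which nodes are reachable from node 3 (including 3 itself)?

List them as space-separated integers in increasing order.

Before: nodes reachable from 3: {3}
Adding (3,4): merges 3's component with another. Reachability grows.
After: nodes reachable from 3: {0,1,2,3,4}

Answer: 0 1 2 3 4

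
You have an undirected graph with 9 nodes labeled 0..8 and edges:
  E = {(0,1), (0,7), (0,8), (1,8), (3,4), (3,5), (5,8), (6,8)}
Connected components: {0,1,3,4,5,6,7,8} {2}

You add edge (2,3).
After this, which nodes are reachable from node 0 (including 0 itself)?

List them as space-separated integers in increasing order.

Before: nodes reachable from 0: {0,1,3,4,5,6,7,8}
Adding (2,3): merges 0's component with another. Reachability grows.
After: nodes reachable from 0: {0,1,2,3,4,5,6,7,8}

Answer: 0 1 2 3 4 5 6 7 8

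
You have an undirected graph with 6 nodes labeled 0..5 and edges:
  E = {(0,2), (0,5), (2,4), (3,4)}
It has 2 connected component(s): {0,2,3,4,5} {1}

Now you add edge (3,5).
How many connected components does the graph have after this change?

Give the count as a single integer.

Initial component count: 2
Add (3,5): endpoints already in same component. Count unchanged: 2.
New component count: 2

Answer: 2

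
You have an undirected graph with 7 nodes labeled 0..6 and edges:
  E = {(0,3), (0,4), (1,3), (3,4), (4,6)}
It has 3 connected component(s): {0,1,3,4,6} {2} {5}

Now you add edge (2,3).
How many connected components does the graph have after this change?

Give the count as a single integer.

Answer: 2

Derivation:
Initial component count: 3
Add (2,3): merges two components. Count decreases: 3 -> 2.
New component count: 2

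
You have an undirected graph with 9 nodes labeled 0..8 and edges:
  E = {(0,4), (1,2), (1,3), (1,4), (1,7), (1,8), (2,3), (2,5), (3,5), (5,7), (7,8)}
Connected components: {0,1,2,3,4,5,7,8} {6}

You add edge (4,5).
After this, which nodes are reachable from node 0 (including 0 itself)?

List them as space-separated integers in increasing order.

Before: nodes reachable from 0: {0,1,2,3,4,5,7,8}
Adding (4,5): both endpoints already in same component. Reachability from 0 unchanged.
After: nodes reachable from 0: {0,1,2,3,4,5,7,8}

Answer: 0 1 2 3 4 5 7 8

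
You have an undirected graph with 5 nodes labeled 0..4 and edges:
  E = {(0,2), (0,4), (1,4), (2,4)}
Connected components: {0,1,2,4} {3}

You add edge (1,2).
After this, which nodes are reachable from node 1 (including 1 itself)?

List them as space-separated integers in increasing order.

Answer: 0 1 2 4

Derivation:
Before: nodes reachable from 1: {0,1,2,4}
Adding (1,2): both endpoints already in same component. Reachability from 1 unchanged.
After: nodes reachable from 1: {0,1,2,4}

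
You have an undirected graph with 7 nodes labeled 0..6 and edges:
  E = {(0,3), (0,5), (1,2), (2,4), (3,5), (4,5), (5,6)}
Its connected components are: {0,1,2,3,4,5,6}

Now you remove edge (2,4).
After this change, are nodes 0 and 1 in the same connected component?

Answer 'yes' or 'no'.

Answer: no

Derivation:
Initial components: {0,1,2,3,4,5,6}
Removing edge (2,4): it was a bridge — component count 1 -> 2.
New components: {0,3,4,5,6} {1,2}
Are 0 and 1 in the same component? no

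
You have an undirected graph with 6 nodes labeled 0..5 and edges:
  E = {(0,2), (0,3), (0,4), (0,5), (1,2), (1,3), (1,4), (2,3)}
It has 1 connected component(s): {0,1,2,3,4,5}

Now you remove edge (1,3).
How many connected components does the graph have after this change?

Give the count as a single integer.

Answer: 1

Derivation:
Initial component count: 1
Remove (1,3): not a bridge. Count unchanged: 1.
  After removal, components: {0,1,2,3,4,5}
New component count: 1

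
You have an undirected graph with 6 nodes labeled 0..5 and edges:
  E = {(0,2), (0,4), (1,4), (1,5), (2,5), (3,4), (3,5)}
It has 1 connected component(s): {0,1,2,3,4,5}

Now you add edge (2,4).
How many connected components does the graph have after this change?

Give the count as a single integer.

Initial component count: 1
Add (2,4): endpoints already in same component. Count unchanged: 1.
New component count: 1

Answer: 1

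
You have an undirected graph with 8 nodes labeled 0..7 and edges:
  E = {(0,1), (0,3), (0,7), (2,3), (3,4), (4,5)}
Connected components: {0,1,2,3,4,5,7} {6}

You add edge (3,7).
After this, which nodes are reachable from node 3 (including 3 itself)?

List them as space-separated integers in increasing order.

Before: nodes reachable from 3: {0,1,2,3,4,5,7}
Adding (3,7): both endpoints already in same component. Reachability from 3 unchanged.
After: nodes reachable from 3: {0,1,2,3,4,5,7}

Answer: 0 1 2 3 4 5 7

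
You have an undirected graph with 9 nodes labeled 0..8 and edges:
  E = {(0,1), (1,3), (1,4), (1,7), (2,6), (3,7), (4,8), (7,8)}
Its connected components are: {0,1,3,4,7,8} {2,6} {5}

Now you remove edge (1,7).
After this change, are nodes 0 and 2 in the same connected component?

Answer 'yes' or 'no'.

Initial components: {0,1,3,4,7,8} {2,6} {5}
Removing edge (1,7): not a bridge — component count unchanged at 3.
New components: {0,1,3,4,7,8} {2,6} {5}
Are 0 and 2 in the same component? no

Answer: no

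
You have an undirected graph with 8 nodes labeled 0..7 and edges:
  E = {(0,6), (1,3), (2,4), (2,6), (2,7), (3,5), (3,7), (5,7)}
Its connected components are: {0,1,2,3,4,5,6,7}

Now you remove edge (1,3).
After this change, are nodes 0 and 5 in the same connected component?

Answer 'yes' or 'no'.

Answer: yes

Derivation:
Initial components: {0,1,2,3,4,5,6,7}
Removing edge (1,3): it was a bridge — component count 1 -> 2.
New components: {0,2,3,4,5,6,7} {1}
Are 0 and 5 in the same component? yes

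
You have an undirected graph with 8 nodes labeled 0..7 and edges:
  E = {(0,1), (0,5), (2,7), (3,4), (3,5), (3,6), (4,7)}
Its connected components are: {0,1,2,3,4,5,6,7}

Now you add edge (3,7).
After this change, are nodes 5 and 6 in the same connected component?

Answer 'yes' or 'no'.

Answer: yes

Derivation:
Initial components: {0,1,2,3,4,5,6,7}
Adding edge (3,7): both already in same component {0,1,2,3,4,5,6,7}. No change.
New components: {0,1,2,3,4,5,6,7}
Are 5 and 6 in the same component? yes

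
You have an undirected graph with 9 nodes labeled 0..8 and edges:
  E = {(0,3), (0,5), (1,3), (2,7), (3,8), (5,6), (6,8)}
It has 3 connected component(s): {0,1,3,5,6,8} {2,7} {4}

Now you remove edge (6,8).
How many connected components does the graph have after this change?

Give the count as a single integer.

Initial component count: 3
Remove (6,8): not a bridge. Count unchanged: 3.
  After removal, components: {0,1,3,5,6,8} {2,7} {4}
New component count: 3

Answer: 3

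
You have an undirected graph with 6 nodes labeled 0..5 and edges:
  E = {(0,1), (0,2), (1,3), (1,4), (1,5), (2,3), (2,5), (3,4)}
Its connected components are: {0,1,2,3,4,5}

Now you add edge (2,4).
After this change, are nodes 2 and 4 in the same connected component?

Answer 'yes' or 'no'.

Initial components: {0,1,2,3,4,5}
Adding edge (2,4): both already in same component {0,1,2,3,4,5}. No change.
New components: {0,1,2,3,4,5}
Are 2 and 4 in the same component? yes

Answer: yes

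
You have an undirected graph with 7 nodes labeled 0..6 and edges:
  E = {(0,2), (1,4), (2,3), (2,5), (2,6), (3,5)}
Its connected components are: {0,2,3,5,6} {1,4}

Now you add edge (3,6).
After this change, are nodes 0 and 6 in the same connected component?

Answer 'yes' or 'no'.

Answer: yes

Derivation:
Initial components: {0,2,3,5,6} {1,4}
Adding edge (3,6): both already in same component {0,2,3,5,6}. No change.
New components: {0,2,3,5,6} {1,4}
Are 0 and 6 in the same component? yes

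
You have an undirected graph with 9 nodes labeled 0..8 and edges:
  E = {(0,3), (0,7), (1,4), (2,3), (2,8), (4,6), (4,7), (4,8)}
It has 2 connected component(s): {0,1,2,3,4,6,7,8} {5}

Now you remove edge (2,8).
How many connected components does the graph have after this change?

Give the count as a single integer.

Initial component count: 2
Remove (2,8): not a bridge. Count unchanged: 2.
  After removal, components: {0,1,2,3,4,6,7,8} {5}
New component count: 2

Answer: 2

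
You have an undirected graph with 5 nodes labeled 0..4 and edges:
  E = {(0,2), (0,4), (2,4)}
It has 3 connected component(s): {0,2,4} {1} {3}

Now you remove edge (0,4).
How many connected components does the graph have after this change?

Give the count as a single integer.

Answer: 3

Derivation:
Initial component count: 3
Remove (0,4): not a bridge. Count unchanged: 3.
  After removal, components: {0,2,4} {1} {3}
New component count: 3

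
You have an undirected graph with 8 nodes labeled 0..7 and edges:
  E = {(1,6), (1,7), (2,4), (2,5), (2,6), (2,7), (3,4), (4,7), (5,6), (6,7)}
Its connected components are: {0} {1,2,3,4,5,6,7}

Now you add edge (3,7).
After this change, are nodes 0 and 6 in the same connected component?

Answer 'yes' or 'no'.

Initial components: {0} {1,2,3,4,5,6,7}
Adding edge (3,7): both already in same component {1,2,3,4,5,6,7}. No change.
New components: {0} {1,2,3,4,5,6,7}
Are 0 and 6 in the same component? no

Answer: no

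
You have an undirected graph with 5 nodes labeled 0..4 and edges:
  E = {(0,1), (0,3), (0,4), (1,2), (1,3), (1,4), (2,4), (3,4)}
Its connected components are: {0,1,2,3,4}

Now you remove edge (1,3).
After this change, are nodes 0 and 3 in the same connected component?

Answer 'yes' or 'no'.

Answer: yes

Derivation:
Initial components: {0,1,2,3,4}
Removing edge (1,3): not a bridge — component count unchanged at 1.
New components: {0,1,2,3,4}
Are 0 and 3 in the same component? yes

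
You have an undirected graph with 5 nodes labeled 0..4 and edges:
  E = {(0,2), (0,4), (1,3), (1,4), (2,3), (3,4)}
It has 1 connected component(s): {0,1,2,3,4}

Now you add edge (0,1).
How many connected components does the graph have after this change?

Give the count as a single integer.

Initial component count: 1
Add (0,1): endpoints already in same component. Count unchanged: 1.
New component count: 1

Answer: 1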